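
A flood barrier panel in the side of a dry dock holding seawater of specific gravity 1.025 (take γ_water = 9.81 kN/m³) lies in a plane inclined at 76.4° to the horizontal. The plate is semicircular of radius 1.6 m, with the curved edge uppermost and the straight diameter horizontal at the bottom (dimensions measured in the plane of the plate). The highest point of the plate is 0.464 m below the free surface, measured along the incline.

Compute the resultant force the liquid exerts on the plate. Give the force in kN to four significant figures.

F ≈ 54.43 kN

γ = 1.025 × 9.81 = 10.05525 kN/m³.
Let θ = 76.4° be the plate's angle to the horizontal; measure y along the incline from where the plane meets the free surface. Vertical depth h = y·sinθ with sinθ = 0.971961.
The centroid lies 4r/(3π) = 0.679061 m above the diameter, so r − 4r/(3π) = 1.6 − 0.679061 = 0.920939 m below the topmost point, so y_c = 0.464 + 0.920939 = 1.38494 m and h_c = 1.38494 × 0.971961 = 1.34611 m.
A = πr²/2 = π × 1.6²/2 = 4.02124 m².
Resultant F = γ·h_c·A = 10.05525 × 1.34611 × 4.02124 = 54.4294 kN.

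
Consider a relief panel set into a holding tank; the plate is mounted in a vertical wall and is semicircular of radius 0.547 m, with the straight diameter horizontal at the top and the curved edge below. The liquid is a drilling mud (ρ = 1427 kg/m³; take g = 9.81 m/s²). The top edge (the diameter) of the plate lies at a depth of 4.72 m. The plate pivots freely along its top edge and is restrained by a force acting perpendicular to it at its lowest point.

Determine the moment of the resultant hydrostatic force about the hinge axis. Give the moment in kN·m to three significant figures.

M ≈ 7.70 kN·m

γ = ρg = 1427 × 9.81 / 1000 = 13.99887 kN/m³.
The centroid of a semicircle lies 4r/(3π) = 0.232154 m from the diameter, here below the top edge, so the centroid depth is h_c = 4.72 + 0.232154 = 4.95215 m.
A = πr²/2 = π × 0.547²/2 = 0.469996 m².
Resultant F = γ·h_c·A = 13.99887 × 4.95215 × 0.469996 = 32.5822 kN.
I_c = (π/8 − 8/(9π))·r⁴ = 0.109757 × 0.547⁴ = 0.00982611 m⁴.
Centre of pressure: y_p = y_c + I_c/(y_c·A) = 4.95215 + 0.00982611/(4.95215 × 0.469996) = 4.95215 + 0.00422176 = 4.95637 m along the plane.
The resultant acts 0.232154 + 0.00422176 = 0.236376 m (along the plate) below the hinge at the top edge, so the moment about the hinge is M = F × 0.236376 = 32.5822 × 0.236376 = 7.70165 kN·m.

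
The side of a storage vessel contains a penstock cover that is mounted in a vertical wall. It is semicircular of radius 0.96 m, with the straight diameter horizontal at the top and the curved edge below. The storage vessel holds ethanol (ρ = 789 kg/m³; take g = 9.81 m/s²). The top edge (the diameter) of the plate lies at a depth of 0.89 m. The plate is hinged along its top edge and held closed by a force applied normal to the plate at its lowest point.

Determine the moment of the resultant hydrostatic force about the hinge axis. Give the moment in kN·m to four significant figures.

γ = ρg = 789 × 9.81 / 1000 = 7.74009 kN/m³.
The centroid of a semicircle lies 4r/(3π) = 0.407437 m from the diameter, here below the top edge, so the centroid depth is h_c = 0.89 + 0.407437 = 1.29744 m.
A = πr²/2 = π × 0.96²/2 = 1.44765 m².
Resultant F = γ·h_c·A = 7.74009 × 1.29744 × 1.44765 = 14.5377 kN.
I_c = (π/8 − 8/(9π))·r⁴ = 0.109757 × 0.96⁴ = 0.0932217 m⁴.
Centre of pressure: y_p = y_c + I_c/(y_c·A) = 1.29744 + 0.0932217/(1.29744 × 1.44765) = 1.29744 + 0.0496325 = 1.34707 m along the plane.
The resultant acts 0.407437 + 0.0496325 = 0.45707 m (along the plate) below the hinge at the top edge, so the moment about the hinge is M = F × 0.45707 = 14.5377 × 0.45707 = 6.64475 kN·m.

M ≈ 6.645 kN·m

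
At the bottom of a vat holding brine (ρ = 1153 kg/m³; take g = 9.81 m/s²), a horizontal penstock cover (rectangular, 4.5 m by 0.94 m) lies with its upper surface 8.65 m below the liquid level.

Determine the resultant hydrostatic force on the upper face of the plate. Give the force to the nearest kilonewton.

γ = ρg = 1153 × 9.81 / 1000 = 11.31093 kN/m³.
The plate is horizontal, so pressure is uniform at p = γ·h = 11.31093 × 8.65 = 97.8395 kN/m².
A = 4.5 × 0.94 = 4.23 m².
F = p·A = 97.8395 × 4.23 = 413.861 kN.

F ≈ 414 kN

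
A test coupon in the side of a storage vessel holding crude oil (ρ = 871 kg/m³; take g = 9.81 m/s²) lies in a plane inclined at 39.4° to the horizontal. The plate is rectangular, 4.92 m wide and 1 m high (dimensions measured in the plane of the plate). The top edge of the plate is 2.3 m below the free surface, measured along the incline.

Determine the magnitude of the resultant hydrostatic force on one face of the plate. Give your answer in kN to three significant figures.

γ = ρg = 871 × 9.81 / 1000 = 8.54451 kN/m³.
Let θ = 39.4° be the plate's angle to the horizontal; measure y along the incline from where the plane meets the free surface. Vertical depth h = y·sinθ with sinθ = 0.634731.
The centroid lies 1/2 = 0.5 m below the top edge, so y_c = 2.3 + 0.5 = 2.8 m and h_c = 2.8 × 0.634731 = 1.77725 m.
A = 4.92 × 1 = 4.92 m².
Resultant F = γ·h_c·A = 8.54451 × 1.77725 × 4.92 = 74.7138 kN.

F ≈ 74.7 kN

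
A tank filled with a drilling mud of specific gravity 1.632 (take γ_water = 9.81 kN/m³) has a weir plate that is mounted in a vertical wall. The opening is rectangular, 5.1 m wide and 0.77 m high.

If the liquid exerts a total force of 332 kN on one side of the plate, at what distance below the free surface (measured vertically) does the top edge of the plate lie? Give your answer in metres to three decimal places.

γ = 1.632 × 9.81 = 16.00992 kN/m³.
A = 5.1 × 0.77 = 3.927 m².
From F = γ·h_c·A, the centroid depth is h_c = 332/(16.00992 × 3.927) = 5.28066 m.
The centroid lies 0.77/2 = 0.385 m below the top edge, so the top edge sits at h_top = 5.28066 − 0.385 = 4.89566 m below the surface.

d_top ≈ 4.896 m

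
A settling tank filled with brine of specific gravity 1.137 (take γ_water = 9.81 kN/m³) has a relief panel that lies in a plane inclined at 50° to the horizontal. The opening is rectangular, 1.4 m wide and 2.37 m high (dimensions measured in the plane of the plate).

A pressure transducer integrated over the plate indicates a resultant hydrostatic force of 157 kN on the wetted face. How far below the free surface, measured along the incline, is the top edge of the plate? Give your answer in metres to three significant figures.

γ = 1.137 × 9.81 = 11.15397 kN/m³.
A = 1.4 × 2.37 = 3.318 m².
From F = γ·h_c·A, the centroid depth is h_c = 157/(11.15397 × 3.318) = 4.24223 m.
Let θ = 50° be the plate's angle to the horizontal; measure y along the incline from where the plane meets the free surface. Vertical depth h = y·sinθ with sinθ = 0.766044.
Along the incline, y_c = h_c/sinθ = 4.24223/0.766044 = 5.53784 m.
The centroid lies 2.37/2 = 1.185 m below the top edge, so the top edge sits at y_top = 5.53784 − 1.185 = 4.35284 m along the incline.

y_top ≈ 4.35 m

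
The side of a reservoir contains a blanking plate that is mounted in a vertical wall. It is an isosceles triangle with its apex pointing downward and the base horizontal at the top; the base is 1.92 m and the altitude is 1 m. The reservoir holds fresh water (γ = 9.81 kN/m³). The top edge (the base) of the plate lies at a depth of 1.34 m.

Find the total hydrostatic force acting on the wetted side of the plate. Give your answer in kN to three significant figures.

F ≈ 15.8 kN

γ = 9.81 kN/m³.
With the apex down, the centroid sits h/3 = 1/3 = 0.333333 m below the base (the top edge), so the centroid depth is h_c = 1.34 + 0.333333 = 1.67333 m.
A = ½ × 1.92 × 1 = 0.96 m².
Resultant F = γ·h_c·A = 9.81 × 1.67333 × 0.96 = 15.7588 kN.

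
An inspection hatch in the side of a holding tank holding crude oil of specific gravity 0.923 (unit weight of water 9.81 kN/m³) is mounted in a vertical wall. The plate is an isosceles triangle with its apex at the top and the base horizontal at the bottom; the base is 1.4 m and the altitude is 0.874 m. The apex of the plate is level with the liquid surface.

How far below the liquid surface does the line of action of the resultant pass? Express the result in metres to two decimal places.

γ = 0.923 × 9.81 = 9.05463 kN/m³.
With the apex up, the centroid sits 2h/3 = 2 × 0.874/3 = 0.582667 m below the apex, so the centroid depth is h_c = 0.582667 m.
A = ½ × 1.4 × 0.874 = 0.6118 m².
Resultant F = γ·h_c·A = 9.05463 × 0.582667 × 0.6118 = 3.22776 kN.
I_c = b·h³/36 = 1.4 × 0.874³/36 = 0.0259633 m⁴.
Centre of pressure: y_p = y_c + I_c/(y_c·A) = 0.582667 + 0.0259633/(0.582667 × 0.6118) = 0.582667 + 0.0728333 = 0.6555 m along the plane.

h_p = 0.66 m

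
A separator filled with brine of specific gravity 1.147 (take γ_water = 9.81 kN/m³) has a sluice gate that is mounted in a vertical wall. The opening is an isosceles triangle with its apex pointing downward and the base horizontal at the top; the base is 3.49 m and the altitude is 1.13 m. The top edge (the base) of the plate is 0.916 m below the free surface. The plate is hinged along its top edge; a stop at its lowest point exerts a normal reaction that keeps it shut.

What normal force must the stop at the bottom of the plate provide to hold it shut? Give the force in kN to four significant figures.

P ≈ 10.95 kN

γ = 1.147 × 9.81 = 11.25207 kN/m³.
With the apex down, the centroid sits h/3 = 1.13/3 = 0.376667 m below the base (the top edge), so the centroid depth is h_c = 0.916 + 0.376667 = 1.29267 m.
A = ½ × 3.49 × 1.13 = 1.97185 m².
Resultant F = γ·h_c·A = 11.25207 × 1.29267 × 1.97185 = 28.681 kN.
I_c = b·h³/36 = 3.49 × 1.13³/36 = 0.139881 m⁴.
Centre of pressure: y_p = y_c + I_c/(y_c·A) = 1.29267 + 0.139881/(1.29267 × 1.97185) = 1.29267 + 0.0548779 = 1.34755 m along the plane.
The resultant acts 0.376667 + 0.0548779 = 0.431545 m (along the plate) below the hinge at the top edge, so the moment about the hinge is M = F × 0.431545 = 28.681 × 0.431545 = 12.3771 kN·m.
A normal force at the bottom, 1.13 m from the hinge, must supply this moment: P = 12.3771/1.13 = 10.9532 kN.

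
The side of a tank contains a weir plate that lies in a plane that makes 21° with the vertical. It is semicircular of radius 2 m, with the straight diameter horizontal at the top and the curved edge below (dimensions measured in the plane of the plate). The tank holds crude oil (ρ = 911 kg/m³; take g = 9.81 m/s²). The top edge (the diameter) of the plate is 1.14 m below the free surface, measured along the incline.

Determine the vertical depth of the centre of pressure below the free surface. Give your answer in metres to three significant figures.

h_p = 1.99 m

γ = ρg = 911 × 9.81 / 1000 = 8.93691 kN/m³.
The plate makes 21° with the vertical, i.e. θ = 90° − 21° = 69° to the horizontal. Measuring y along the incline from the free-surface line, vertical depth h = y·sinθ with sinθ = 0.933580.
The centroid of a semicircle lies 4r/(3π) = 0.848826 m from the diameter, here below the top edge, so y_c = 1.14 + 0.848826 = 1.98883 m and h_c = 1.98883 × 0.933580 = 1.85673 m.
A = πr²/2 = π × 2²/2 = 6.28319 m².
Resultant F = γ·h_c·A = 8.93691 × 1.85673 × 6.28319 = 104.26 kN.
I_c = (π/8 − 8/(9π))·r⁴ = 0.109757 × 2⁴ = 1.75611 m⁴.
Centre of pressure: y_p = y_c + I_c/(y_c·A) = 1.98883 + 1.75611/(1.98883 × 6.28319) = 1.98883 + 0.140532 = 2.12936 m along the plane.
Vertically, h_p = y_p·sinθ = 2.12936 × 0.933580 = 1.98793 m.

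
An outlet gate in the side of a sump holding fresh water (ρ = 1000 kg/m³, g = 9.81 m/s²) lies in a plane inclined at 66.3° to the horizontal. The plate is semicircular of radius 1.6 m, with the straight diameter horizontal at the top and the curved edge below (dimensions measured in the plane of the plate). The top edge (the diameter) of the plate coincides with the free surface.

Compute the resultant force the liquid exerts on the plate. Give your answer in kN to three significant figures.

γ = ρg = 1000 × 9.81 = 9810 N/m³ = 9.81 kN/m³.
Let θ = 66.3° be the plate's angle to the horizontal; measure y along the incline from where the plane meets the free surface. Vertical depth h = y·sinθ with sinθ = 0.915663.
The centroid of a semicircle lies 4r/(3π) = 0.679061 m from the diameter, here below the top edge, so y_c = 0.679061 m and h_c = 0.679061 × 0.915663 = 0.621791 m.
A = πr²/2 = π × 1.6²/2 = 4.02124 m².
Resultant F = γ·h_c·A = 9.81 × 0.621791 × 4.02124 = 24.5286 kN.

F ≈ 24.5 kN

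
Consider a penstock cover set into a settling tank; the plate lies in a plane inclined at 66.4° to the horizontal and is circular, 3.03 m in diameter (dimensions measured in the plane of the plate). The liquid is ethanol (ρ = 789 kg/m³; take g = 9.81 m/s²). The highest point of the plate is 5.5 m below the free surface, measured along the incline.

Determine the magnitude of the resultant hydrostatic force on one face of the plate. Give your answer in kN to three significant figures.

F ≈ 359 kN

γ = ρg = 789 × 9.81 / 1000 = 7.74009 kN/m³.
Let θ = 66.4° be the plate's angle to the horizontal; measure y along the incline from where the plane meets the free surface. Vertical depth h = y·sinθ with sinθ = 0.916363.
The centroid is at the centre, 1.515 m below the top of the plate, so y_c = 5.5 + 1.515 = 7.015 m and h_c = 7.015 × 0.916363 = 6.42829 m.
A = π(1.515)² = 7.21066 m².
Resultant F = γ·h_c·A = 7.74009 × 6.42829 × 7.21066 = 358.77 kN.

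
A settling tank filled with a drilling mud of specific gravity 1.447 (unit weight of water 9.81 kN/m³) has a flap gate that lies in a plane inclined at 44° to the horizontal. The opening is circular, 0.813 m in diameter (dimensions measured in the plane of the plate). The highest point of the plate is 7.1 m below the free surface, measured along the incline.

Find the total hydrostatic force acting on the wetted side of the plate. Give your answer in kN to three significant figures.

γ = 1.447 × 9.81 = 14.19507 kN/m³.
Let θ = 44° be the plate's angle to the horizontal; measure y along the incline from where the plane meets the free surface. Vertical depth h = y·sinθ with sinθ = 0.694658.
The centroid is at the centre, 0.4065 m below the top of the plate, so y_c = 7.1 + 0.4065 = 7.5065 m and h_c = 7.5065 × 0.694658 = 5.21445 m.
A = π(0.4065)² = 0.519124 m².
Resultant F = γ·h_c·A = 14.19507 × 5.21445 × 0.519124 = 38.4253 kN.

F ≈ 38.4 kN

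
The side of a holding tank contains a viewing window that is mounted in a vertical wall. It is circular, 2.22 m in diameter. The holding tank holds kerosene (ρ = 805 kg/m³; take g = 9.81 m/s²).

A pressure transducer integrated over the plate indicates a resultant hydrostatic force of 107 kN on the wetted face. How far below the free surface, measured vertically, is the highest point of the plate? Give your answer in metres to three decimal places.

γ = ρg = 805 × 9.81 / 1000 = 7.89705 kN/m³.
A = π(1.11)² = 3.87076 m².
From F = γ·h_c·A, the centroid depth is h_c = 107/(7.89705 × 3.87076) = 3.50044 m.
The centroid is at the centre, 1.11 m below the top of the plate, so the highest point sits at h_top = 3.50044 − 1.11 = 2.39044 m below the surface.

d_top ≈ 2.390 m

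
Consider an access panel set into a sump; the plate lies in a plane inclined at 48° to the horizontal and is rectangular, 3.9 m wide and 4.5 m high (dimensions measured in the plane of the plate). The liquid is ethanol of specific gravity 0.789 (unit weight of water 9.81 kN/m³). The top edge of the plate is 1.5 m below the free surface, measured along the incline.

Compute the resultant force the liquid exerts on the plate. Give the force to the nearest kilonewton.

γ = 0.789 × 9.81 = 7.74009 kN/m³.
Let θ = 48° be the plate's angle to the horizontal; measure y along the incline from where the plane meets the free surface. Vertical depth h = y·sinθ with sinθ = 0.743145.
The centroid lies 4.5/2 = 2.25 m below the top edge, so y_c = 1.5 + 2.25 = 3.75 m and h_c = 3.75 × 0.743145 = 2.78679 m.
A = 3.9 × 4.5 = 17.55 m².
Resultant F = γ·h_c·A = 7.74009 × 2.78679 × 17.55 = 378.554 kN.

F ≈ 379 kN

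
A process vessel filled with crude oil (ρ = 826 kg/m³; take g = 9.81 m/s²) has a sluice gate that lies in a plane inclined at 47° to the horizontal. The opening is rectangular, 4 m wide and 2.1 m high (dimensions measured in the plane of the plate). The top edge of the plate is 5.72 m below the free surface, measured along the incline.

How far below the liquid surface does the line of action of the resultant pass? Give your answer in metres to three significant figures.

h_p = 4.99 m

γ = ρg = 826 × 9.81 / 1000 = 8.10306 kN/m³.
Let θ = 47° be the plate's angle to the horizontal; measure y along the incline from where the plane meets the free surface. Vertical depth h = y·sinθ with sinθ = 0.731354.
The centroid lies 2.1/2 = 1.05 m below the top edge, so y_c = 5.72 + 1.05 = 6.77 m and h_c = 6.77 × 0.731354 = 4.95127 m.
A = 4 × 2.1 = 8.4 m².
Resultant F = γ·h_c·A = 8.10306 × 4.95127 × 8.4 = 337.012 kN.
I_c = b·h³/12 = 4 × 2.1³/12 = 3.087 m⁴.
Centre of pressure: y_p = y_c + I_c/(y_c·A) = 6.77 + 3.087/(6.77 × 8.4) = 6.77 + 0.0542836 = 6.82428 m along the plane.
Vertically, h_p = y_p·sinθ = 6.82428 × 0.731354 = 4.99096 m.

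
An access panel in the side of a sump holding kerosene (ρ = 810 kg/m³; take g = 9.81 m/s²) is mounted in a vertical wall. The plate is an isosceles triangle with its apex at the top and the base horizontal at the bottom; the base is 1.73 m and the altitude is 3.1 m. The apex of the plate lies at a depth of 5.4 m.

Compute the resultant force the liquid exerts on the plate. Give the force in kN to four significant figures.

F ≈ 159.1 kN

γ = ρg = 810 × 9.81 / 1000 = 7.9461 kN/m³.
With the apex up, the centroid sits 2h/3 = 2 × 3.1/3 = 2.06667 m below the apex, so the centroid depth is h_c = 5.4 + 2.06667 = 7.46667 m.
A = ½ × 1.73 × 3.1 = 2.6815 m².
Resultant F = γ·h_c·A = 7.9461 × 7.46667 × 2.6815 = 159.096 kN.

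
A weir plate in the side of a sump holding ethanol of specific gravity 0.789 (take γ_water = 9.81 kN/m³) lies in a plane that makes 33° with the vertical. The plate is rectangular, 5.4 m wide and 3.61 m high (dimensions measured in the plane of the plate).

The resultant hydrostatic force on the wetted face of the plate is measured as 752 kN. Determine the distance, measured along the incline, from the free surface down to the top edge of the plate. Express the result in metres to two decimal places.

y_top ≈ 4.14 m

γ = 0.789 × 9.81 = 7.74009 kN/m³.
A = 5.4 × 3.61 = 19.494 m².
From F = γ·h_c·A, the centroid depth is h_c = 752/(7.74009 × 19.494) = 4.98392 m.
The plate makes 33° with the vertical, i.e. θ = 90° − 33° = 57° to the horizontal. Measuring y along the incline from the free-surface line, vertical depth h = y·sinθ with sinθ = 0.838671.
Along the incline, y_c = h_c/sinθ = 4.98392/0.838671 = 5.94264 m.
The centroid lies 3.61/2 = 1.805 m below the top edge, so the top edge sits at y_top = 5.94264 − 1.805 = 4.13764 m along the incline.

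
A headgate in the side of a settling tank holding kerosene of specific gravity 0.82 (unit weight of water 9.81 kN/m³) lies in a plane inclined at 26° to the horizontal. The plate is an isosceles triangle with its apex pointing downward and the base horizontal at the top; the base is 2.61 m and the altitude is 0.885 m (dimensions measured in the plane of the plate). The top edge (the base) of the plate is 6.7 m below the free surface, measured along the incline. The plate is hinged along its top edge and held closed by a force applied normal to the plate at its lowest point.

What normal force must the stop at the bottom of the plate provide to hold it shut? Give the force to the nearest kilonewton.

P ≈ 10 kN

γ = 0.82 × 9.81 = 8.0442 kN/m³.
Let θ = 26° be the plate's angle to the horizontal; measure y along the incline from where the plane meets the free surface. Vertical depth h = y·sinθ with sinθ = 0.438371.
With the apex down, the centroid sits h/3 = 0.885/3 = 0.295 m below the base (the top edge), so y_c = 6.7 + 0.295 = 6.995 m and h_c = 6.995 × 0.438371 = 3.06641 m.
A = ½ × 2.61 × 0.885 = 1.15492 m².
Resultant F = γ·h_c·A = 8.0442 × 3.06641 × 1.15492 = 28.4882 kN.
I_c = b·h³/36 = 2.61 × 0.885³/36 = 0.0502537 m⁴.
Centre of pressure: y_p = y_c + I_c/(y_c·A) = 6.995 + 0.0502537/(6.995 × 1.15492) = 6.995 + 0.00622054 = 7.00122 m along the plane.
The resultant acts 0.295 + 0.00622054 = 0.301221 m (along the plate) below the hinge at the top edge, so the moment about the hinge is M = F × 0.301221 = 28.4882 × 0.301221 = 8.58124 kN·m.
A normal force at the bottom, 0.885 m from the hinge, must supply this moment: P = 8.58124/0.885 = 9.69632 kN.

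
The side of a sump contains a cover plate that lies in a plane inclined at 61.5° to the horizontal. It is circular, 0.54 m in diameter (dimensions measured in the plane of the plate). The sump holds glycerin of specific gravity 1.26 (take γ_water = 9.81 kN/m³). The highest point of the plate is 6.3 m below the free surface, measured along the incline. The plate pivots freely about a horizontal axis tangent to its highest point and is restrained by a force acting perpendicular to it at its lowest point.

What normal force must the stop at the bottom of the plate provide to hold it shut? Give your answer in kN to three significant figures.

γ = 1.26 × 9.81 = 12.3606 kN/m³.
Let θ = 61.5° be the plate's angle to the horizontal; measure y along the incline from where the plane meets the free surface. Vertical depth h = y·sinθ with sinθ = 0.878817.
The centroid is at the centre, 0.27 m below the top of the plate, so y_c = 6.3 + 0.27 = 6.57 m and h_c = 6.57 × 0.878817 = 5.77383 m.
A = π(0.27)² = 0.229022 m².
Resultant F = γ·h_c·A = 12.3606 × 5.77383 × 0.229022 = 16.3448 kN.
I_c = πr⁴/4 = π × 0.27⁴/4 = 0.00417393 m⁴.
Centre of pressure: y_p = y_c + I_c/(y_c·A) = 6.57 + 0.00417393/(6.57 × 0.229022) = 6.57 + 0.00277398 = 6.57277 m along the plane.
The resultant acts 0.27 + 0.00277398 = 0.272774 m (along the plate) below the hinge at the top edge, so the moment about the hinge is M = F × 0.272774 = 16.3448 × 0.272774 = 4.45844 kN·m.
A normal force at the bottom, 0.54 m from the hinge, must supply this moment: P = 4.45844/0.54 = 8.25637 kN.

P ≈ 8.26 kN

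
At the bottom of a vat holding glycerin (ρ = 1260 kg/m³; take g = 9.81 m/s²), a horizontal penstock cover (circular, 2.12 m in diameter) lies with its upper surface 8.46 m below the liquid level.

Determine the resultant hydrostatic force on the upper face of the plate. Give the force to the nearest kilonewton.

F ≈ 369 kN

γ = ρg = 1260 × 9.81 / 1000 = 12.3606 kN/m³.
The plate is horizontal, so pressure is uniform at p = γ·h = 12.3606 × 8.46 = 104.571 kN/m².
A = π(1.06)² = 3.52989 m².
F = p·A = 104.571 × 3.52989 = 369.124 kN.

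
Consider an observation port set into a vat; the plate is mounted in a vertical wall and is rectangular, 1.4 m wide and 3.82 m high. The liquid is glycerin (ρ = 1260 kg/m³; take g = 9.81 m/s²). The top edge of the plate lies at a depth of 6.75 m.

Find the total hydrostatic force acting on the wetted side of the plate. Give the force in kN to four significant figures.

γ = ρg = 1260 × 9.81 / 1000 = 12.3606 kN/m³.
The centroid lies 3.82/2 = 1.91 m below the top edge, so the centroid depth is h_c = 6.75 + 1.91 = 8.66 m.
A = 1.4 × 3.82 = 5.348 m².
Resultant F = γ·h_c·A = 12.3606 × 8.66 × 5.348 = 572.465 kN.

F ≈ 572.5 kN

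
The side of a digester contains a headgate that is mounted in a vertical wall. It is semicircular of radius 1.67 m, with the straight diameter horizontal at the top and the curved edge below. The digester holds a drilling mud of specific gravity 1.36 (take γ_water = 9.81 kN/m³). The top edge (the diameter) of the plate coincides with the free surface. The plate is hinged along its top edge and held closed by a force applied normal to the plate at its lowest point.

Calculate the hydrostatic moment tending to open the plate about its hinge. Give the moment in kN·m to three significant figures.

γ = 1.36 × 9.81 = 13.3416 kN/m³.
The centroid of a semicircle lies 4r/(3π) = 0.70877 m from the diameter, here below the top edge, so the centroid depth is h_c = 0.70877 m.
A = πr²/2 = π × 1.67²/2 = 4.38079 m².
Resultant F = γ·h_c·A = 13.3416 × 0.70877 × 4.38079 = 41.4253 kN.
I_c = (π/8 − 8/(9π))·r⁴ = 0.109757 × 1.67⁴ = 0.853686 m⁴.
Centre of pressure: y_p = y_c + I_c/(y_c·A) = 0.70877 + 0.853686/(0.70877 × 4.38079) = 0.70877 + 0.274942 = 0.983712 m along the plane.
The resultant acts 0.70877 + 0.274942 = 0.983712 m (along the plate) below the hinge at the top edge, so the moment about the hinge is M = F × 0.983712 = 41.4253 × 0.983712 = 40.7506 kN·m.

M ≈ 40.8 kN·m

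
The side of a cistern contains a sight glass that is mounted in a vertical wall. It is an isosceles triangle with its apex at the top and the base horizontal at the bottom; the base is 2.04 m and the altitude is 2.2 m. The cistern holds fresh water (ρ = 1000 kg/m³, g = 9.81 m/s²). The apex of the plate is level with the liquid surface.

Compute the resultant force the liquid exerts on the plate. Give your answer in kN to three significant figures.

F ≈ 32.3 kN

γ = ρg = 1000 × 9.81 = 9810 N/m³ = 9.81 kN/m³.
With the apex up, the centroid sits 2h/3 = 2 × 2.2/3 = 1.46667 m below the apex, so the centroid depth is h_c = 1.46667 m.
A = ½ × 2.04 × 2.2 = 2.244 m².
Resultant F = γ·h_c·A = 9.81 × 1.46667 × 2.244 = 32.2867 kN.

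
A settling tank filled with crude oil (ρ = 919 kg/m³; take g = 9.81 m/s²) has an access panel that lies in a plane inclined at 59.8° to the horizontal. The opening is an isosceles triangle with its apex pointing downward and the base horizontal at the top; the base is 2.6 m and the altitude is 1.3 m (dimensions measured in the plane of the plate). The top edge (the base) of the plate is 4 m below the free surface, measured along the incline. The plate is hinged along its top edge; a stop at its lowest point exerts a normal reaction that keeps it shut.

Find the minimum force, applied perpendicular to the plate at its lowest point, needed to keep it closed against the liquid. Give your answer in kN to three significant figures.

γ = ρg = 919 × 9.81 / 1000 = 9.01539 kN/m³.
Let θ = 59.8° be the plate's angle to the horizontal; measure y along the incline from where the plane meets the free surface. Vertical depth h = y·sinθ with sinθ = 0.864275.
With the apex down, the centroid sits h/3 = 1.3/3 = 0.433333 m below the base (the top edge), so y_c = 4 + 0.433333 = 4.43333 m and h_c = 4.43333 × 0.864275 = 3.83162 m.
A = ½ × 2.6 × 1.3 = 1.69 m².
Resultant F = γ·h_c·A = 9.01539 × 3.83162 × 1.69 = 58.3786 kN.
I_c = b·h³/36 = 2.6 × 1.3³/36 = 0.158672 m⁴.
Centre of pressure: y_p = y_c + I_c/(y_c·A) = 4.43333 + 0.158672/(4.43333 × 1.69) = 4.43333 + 0.0211779 = 4.45451 m along the plane.
The resultant acts 0.433333 + 0.0211779 = 0.454511 m (along the plate) below the hinge at the top edge, so the moment about the hinge is M = F × 0.454511 = 58.3786 × 0.454511 = 26.5337 kN·m.
A normal force at the bottom, 1.3 m from the hinge, must supply this moment: P = 26.5337/1.3 = 20.4105 kN.

P ≈ 20.4 kN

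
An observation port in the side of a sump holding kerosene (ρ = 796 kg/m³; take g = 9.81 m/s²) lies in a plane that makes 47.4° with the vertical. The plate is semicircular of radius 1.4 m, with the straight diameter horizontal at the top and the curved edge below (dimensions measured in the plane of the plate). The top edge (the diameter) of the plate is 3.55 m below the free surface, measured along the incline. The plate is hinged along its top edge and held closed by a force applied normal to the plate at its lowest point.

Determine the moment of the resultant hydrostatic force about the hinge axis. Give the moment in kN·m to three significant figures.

γ = ρg = 796 × 9.81 / 1000 = 7.80876 kN/m³.
The plate makes 47.4° with the vertical, i.e. θ = 90° − 47.4° = 42.6° to the horizontal. Measuring y along the incline from the free-surface line, vertical depth h = y·sinθ with sinθ = 0.676876.
The centroid of a semicircle lies 4r/(3π) = 0.594178 m from the diameter, here below the top edge, so y_c = 3.55 + 0.594178 = 4.14418 m and h_c = 4.14418 × 0.676876 = 2.8051 m.
A = πr²/2 = π × 1.4²/2 = 3.07876 m².
Resultant F = γ·h_c·A = 7.80876 × 2.8051 × 3.07876 = 67.4382 kN.
I_c = (π/8 − 8/(9π))·r⁴ = 0.109757 × 1.4⁴ = 0.421642 m⁴.
Centre of pressure: y_p = y_c + I_c/(y_c·A) = 4.14418 + 0.421642/(4.14418 × 3.07876) = 4.14418 + 0.0330468 = 4.17723 m along the plane.
The resultant acts 0.594178 + 0.0330468 = 0.627225 m (along the plate) below the hinge at the top edge, so the moment about the hinge is M = F × 0.627225 = 67.4382 × 0.627225 = 42.2989 kN·m.

M ≈ 42.3 kN·m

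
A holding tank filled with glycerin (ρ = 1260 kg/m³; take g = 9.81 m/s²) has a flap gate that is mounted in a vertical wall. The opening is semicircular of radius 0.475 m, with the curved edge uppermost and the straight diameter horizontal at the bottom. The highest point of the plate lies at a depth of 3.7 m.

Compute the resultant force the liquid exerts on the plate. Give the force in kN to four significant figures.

F ≈ 17.41 kN

γ = ρg = 1260 × 9.81 / 1000 = 12.3606 kN/m³.
The centroid lies 4r/(3π) = 0.201596 m above the diameter, so r − 4r/(3π) = 0.475 − 0.201596 = 0.273404 m below the topmost point, so the centroid depth is h_c = 3.7 + 0.273404 = 3.9734 m.
A = πr²/2 = π × 0.475²/2 = 0.354411 m².
Resultant F = γ·h_c·A = 12.3606 × 3.9734 × 0.354411 = 17.4064 kN.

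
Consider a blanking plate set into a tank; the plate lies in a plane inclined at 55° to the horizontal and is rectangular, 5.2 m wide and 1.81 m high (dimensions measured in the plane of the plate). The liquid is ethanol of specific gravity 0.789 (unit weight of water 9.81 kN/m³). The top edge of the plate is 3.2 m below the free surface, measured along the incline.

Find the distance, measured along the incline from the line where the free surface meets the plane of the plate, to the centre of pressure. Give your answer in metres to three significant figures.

γ = 0.789 × 9.81 = 7.74009 kN/m³.
Let θ = 55° be the plate's angle to the horizontal; measure y along the incline from where the plane meets the free surface. Vertical depth h = y·sinθ with sinθ = 0.819152.
The centroid lies 1.81/2 = 0.905 m below the top edge, so y_c = 3.2 + 0.905 = 4.105 m and h_c = 4.105 × 0.819152 = 3.36262 m.
A = 5.2 × 1.81 = 9.412 m².
Resultant F = γ·h_c·A = 7.74009 × 3.36262 × 9.412 = 244.966 kN.
I_c = b·h³/12 = 5.2 × 1.81³/12 = 2.56955 m⁴.
Centre of pressure: y_p = y_c + I_c/(y_c·A) = 4.105 + 2.56955/(4.105 × 9.412) = 4.105 + 0.0665062 = 4.17151 m along the plane.

y_p = 4.17 m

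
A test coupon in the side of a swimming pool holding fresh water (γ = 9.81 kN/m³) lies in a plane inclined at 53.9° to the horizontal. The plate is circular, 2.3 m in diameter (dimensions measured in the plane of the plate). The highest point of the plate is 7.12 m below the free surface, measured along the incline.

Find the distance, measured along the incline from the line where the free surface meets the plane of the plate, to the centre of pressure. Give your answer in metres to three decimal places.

y_p = 8.310 m

γ = 9.81 kN/m³.
Let θ = 53.9° be the plate's angle to the horizontal; measure y along the incline from where the plane meets the free surface. Vertical depth h = y·sinθ with sinθ = 0.807990.
The centroid is at the centre, 1.15 m below the top of the plate, so y_c = 7.12 + 1.15 = 8.27 m and h_c = 8.27 × 0.807990 = 6.68208 m.
A = π(1.15)² = 4.15476 m².
Resultant F = γ·h_c·A = 9.81 × 6.68208 × 4.15476 = 272.35 kN.
I_c = πr⁴/4 = π × 1.15⁴/4 = 1.37367 m⁴.
Centre of pressure: y_p = y_c + I_c/(y_c·A) = 8.27 + 1.37367/(8.27 × 4.15476) = 8.27 + 0.0399789 = 8.30998 m along the plane.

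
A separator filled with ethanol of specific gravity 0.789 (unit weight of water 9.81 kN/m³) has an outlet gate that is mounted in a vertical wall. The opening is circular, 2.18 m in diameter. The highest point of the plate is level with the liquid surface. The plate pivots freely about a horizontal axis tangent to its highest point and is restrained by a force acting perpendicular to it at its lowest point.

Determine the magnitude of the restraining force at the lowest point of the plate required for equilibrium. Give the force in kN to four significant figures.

P ≈ 19.68 kN

γ = 0.789 × 9.81 = 7.74009 kN/m³.
The centroid is at the centre, 1.09 m below the top of the plate, so the centroid depth is h_c = 1.09 m.
A = π(1.09)² = 3.73253 m².
Resultant F = γ·h_c·A = 7.74009 × 1.09 × 3.73253 = 31.4902 kN.
I_c = πr⁴/4 = π × 1.09⁴/4 = 1.10865 m⁴.
Centre of pressure: y_p = y_c + I_c/(y_c·A) = 1.09 + 1.10865/(1.09 × 3.73253) = 1.09 + 0.272499 = 1.3625 m along the plane.
The resultant acts 1.09 + 0.272499 = 1.3625 m (along the plate) below the hinge at the top edge, so the moment about the hinge is M = F × 1.3625 = 31.4902 × 1.3625 = 42.9054 kN·m.
A normal force at the bottom, 2.18 m from the hinge, must supply this moment: P = 42.9054/2.18 = 19.6814 kN.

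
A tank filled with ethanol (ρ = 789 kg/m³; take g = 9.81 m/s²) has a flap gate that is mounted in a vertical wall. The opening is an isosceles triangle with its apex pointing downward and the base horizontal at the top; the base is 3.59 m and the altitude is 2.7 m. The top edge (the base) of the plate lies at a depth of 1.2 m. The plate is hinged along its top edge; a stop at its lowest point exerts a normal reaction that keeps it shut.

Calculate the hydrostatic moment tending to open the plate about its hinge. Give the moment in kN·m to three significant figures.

M ≈ 86.1 kN·m

γ = ρg = 789 × 9.81 / 1000 = 7.74009 kN/m³.
With the apex down, the centroid sits h/3 = 2.7/3 = 0.9 m below the base (the top edge), so the centroid depth is h_c = 1.2 + 0.9 = 2.1 m.
A = ½ × 3.59 × 2.7 = 4.8465 m².
Resultant F = γ·h_c·A = 7.74009 × 2.1 × 4.8465 = 78.7759 kN.
I_c = b·h³/36 = 3.59 × 2.7³/36 = 1.96283 m⁴.
Centre of pressure: y_p = y_c + I_c/(y_c·A) = 2.1 + 1.96283/(2.1 × 4.8465) = 2.1 + 0.192857 = 2.29286 m along the plane.
The resultant acts 0.9 + 0.192857 = 1.09286 m (along the plate) below the hinge at the top edge, so the moment about the hinge is M = F × 1.09286 = 78.7759 × 1.09286 = 86.091 kN·m.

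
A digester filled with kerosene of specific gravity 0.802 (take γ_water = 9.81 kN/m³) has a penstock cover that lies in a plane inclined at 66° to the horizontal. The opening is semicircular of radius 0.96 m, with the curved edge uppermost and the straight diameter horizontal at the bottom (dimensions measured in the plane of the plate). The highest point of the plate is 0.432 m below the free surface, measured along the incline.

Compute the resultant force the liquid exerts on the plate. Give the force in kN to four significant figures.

γ = 0.802 × 9.81 = 7.86762 kN/m³.
Let θ = 66° be the plate's angle to the horizontal; measure y along the incline from where the plane meets the free surface. Vertical depth h = y·sinθ with sinθ = 0.913545.
The centroid lies 4r/(3π) = 0.407437 m above the diameter, so r − 4r/(3π) = 0.96 − 0.407437 = 0.552563 m below the topmost point, so y_c = 0.432 + 0.552563 = 0.984563 m and h_c = 0.984563 × 0.913545 = 0.899443 m.
A = πr²/2 = π × 0.96²/2 = 1.44765 m².
Resultant F = γ·h_c·A = 7.86762 × 0.899443 × 1.44765 = 10.2443 kN.

F ≈ 10.24 kN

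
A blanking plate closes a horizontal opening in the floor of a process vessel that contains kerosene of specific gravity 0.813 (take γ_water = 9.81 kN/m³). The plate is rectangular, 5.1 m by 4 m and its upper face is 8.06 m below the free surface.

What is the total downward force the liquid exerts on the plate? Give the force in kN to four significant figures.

γ = 0.813 × 9.81 = 7.97553 kN/m³.
The plate is horizontal, so pressure is uniform at p = γ·h = 7.97553 × 8.06 = 64.2828 kN/m².
A = 5.1 × 4 = 20.4 m².
F = p·A = 64.2828 × 20.4 = 1311.37 kN.

F ≈ 1311 kN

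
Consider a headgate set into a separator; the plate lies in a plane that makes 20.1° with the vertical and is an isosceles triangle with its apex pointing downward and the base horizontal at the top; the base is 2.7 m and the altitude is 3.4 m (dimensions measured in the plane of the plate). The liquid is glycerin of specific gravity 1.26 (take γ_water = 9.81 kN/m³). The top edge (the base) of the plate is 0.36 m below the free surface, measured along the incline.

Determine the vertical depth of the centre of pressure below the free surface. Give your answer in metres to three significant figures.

h_p = 1.81 m

γ = 1.26 × 9.81 = 12.3606 kN/m³.
The plate makes 20.1° with the vertical, i.e. θ = 90° − 20.1° = 69.9° to the horizontal. Measuring y along the incline from the free-surface line, vertical depth h = y·sinθ with sinθ = 0.939094.
With the apex down, the centroid sits h/3 = 3.4/3 = 1.13333 m below the base (the top edge), so y_c = 0.36 + 1.13333 = 1.49333 m and h_c = 1.49333 × 0.939094 = 1.40238 m.
A = ½ × 2.7 × 3.4 = 4.59 m².
Resultant F = γ·h_c·A = 12.3606 × 1.40238 × 4.59 = 79.5642 kN.
I_c = b·h³/36 = 2.7 × 3.4³/36 = 2.9478 m⁴.
Centre of pressure: y_p = y_c + I_c/(y_c·A) = 1.49333 + 2.9478/(1.49333 × 4.59) = 1.49333 + 0.43006 = 1.92339 m along the plane.
Vertically, h_p = y_p·sinθ = 1.92339 × 0.939094 = 1.80624 m.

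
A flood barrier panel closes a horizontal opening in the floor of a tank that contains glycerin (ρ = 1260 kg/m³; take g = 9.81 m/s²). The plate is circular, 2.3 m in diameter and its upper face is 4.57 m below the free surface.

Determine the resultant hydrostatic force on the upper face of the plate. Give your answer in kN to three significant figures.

γ = ρg = 1260 × 9.81 / 1000 = 12.3606 kN/m³.
The plate is horizontal, so pressure is uniform at p = γ·h = 12.3606 × 4.57 = 56.4879 kN/m².
A = π(1.15)² = 4.15476 m².
F = p·A = 56.4879 × 4.15476 = 234.694 kN.

F ≈ 235 kN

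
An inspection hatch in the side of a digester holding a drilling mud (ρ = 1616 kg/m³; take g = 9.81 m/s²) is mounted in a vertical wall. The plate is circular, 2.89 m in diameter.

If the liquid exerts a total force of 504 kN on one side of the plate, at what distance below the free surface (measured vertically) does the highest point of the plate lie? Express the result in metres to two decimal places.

γ = ρg = 1616 × 9.81 / 1000 = 15.85296 kN/m³.
A = π(1.445)² = 6.55972 m².
From F = γ·h_c·A, the centroid depth is h_c = 504/(15.85296 × 6.55972) = 4.84657 m.
The centroid is at the centre, 1.445 m below the top of the plate, so the highest point sits at h_top = 4.84657 − 1.445 = 3.40157 m below the surface.

d_top ≈ 3.40 m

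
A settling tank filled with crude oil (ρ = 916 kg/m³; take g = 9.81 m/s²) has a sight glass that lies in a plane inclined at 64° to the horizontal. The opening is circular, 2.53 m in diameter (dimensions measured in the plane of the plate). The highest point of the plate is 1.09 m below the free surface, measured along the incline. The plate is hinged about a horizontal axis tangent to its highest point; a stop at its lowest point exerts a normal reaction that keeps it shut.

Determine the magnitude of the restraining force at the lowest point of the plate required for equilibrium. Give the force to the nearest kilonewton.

γ = ρg = 916 × 9.81 / 1000 = 8.98596 kN/m³.
Let θ = 64° be the plate's angle to the horizontal; measure y along the incline from where the plane meets the free surface. Vertical depth h = y·sinθ with sinθ = 0.898794.
The centroid is at the centre, 1.265 m below the top of the plate, so y_c = 1.09 + 1.265 = 2.355 m and h_c = 2.355 × 0.898794 = 2.11666 m.
A = π(1.265)² = 5.02726 m².
Resultant F = γ·h_c·A = 8.98596 × 2.11666 × 5.02726 = 95.6196 kN.
I_c = πr⁴/4 = π × 1.265⁴/4 = 2.01118 m⁴.
Centre of pressure: y_p = y_c + I_c/(y_c·A) = 2.355 + 2.01118/(2.355 × 5.02726) = 2.355 + 0.169875 = 2.52487 m along the plane.
The resultant acts 1.265 + 0.169875 = 1.43487 m (along the plate) below the hinge at the top edge, so the moment about the hinge is M = F × 1.43487 = 95.6196 × 1.43487 = 137.202 kN·m.
A normal force at the bottom, 2.53 m from the hinge, must supply this moment: P = 137.202/2.53 = 54.23 kN.

P ≈ 54 kN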